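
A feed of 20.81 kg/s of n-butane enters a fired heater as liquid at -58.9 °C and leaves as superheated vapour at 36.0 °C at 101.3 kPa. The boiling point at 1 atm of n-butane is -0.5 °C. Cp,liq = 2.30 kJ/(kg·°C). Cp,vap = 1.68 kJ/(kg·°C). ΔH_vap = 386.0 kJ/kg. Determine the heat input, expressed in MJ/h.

Q = 43600 MJ/h

liquid -58.9→-0.5 °C: 134.32 kJ/kg
vaporisation at -0.5 °C: 386 kJ/kg
vapour -0.5→36.0 °C: 61.32 kJ/kg
Δh = 134.32 + 386 + 61.32 = 581.64 kJ/kg
Q = ṁ·Δh = 20.81 kg/s × 581.64 kJ/kg = 12104 kJ/s
|Q| = 12104 kW = 43574 MJ/h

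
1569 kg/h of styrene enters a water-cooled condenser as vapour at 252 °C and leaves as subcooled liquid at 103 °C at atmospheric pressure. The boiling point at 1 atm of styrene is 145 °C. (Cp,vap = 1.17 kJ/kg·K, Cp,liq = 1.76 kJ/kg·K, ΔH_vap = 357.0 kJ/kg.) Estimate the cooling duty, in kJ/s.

vapour 252→145 °C: -125.19 kJ/kg
condensation at 145 °C: -357 kJ/kg
liquid 145→103 °C: -73.92 kJ/kg
Δh = -125.19 + -357 + -73.92 = -556.11 kJ/kg
Q = ṁ·Δh = 1569 kg/h × -556.11 kJ/kg = -872540 kJ/h
|Q| = 242.37 kW

Q_c = 242 kJ/s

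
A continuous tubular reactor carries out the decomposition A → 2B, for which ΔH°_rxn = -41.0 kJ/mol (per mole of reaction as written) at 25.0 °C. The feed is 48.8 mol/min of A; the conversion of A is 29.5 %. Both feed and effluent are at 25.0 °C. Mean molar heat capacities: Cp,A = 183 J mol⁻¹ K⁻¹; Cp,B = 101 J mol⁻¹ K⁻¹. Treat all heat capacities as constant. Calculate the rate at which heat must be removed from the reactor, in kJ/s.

Extent of reaction ξ = 0.295 × 48.8 = 14.396 mol/min
Reaction term: ξ·ΔH°_rxn = 14.396 × -41.0 = -590.24 kJ/min
Q = ΔH = -590.24 kJ/min = -9.8373 kW
Heat removed = 9.8373 kJ/s

Q_out = 9.84 kJ/s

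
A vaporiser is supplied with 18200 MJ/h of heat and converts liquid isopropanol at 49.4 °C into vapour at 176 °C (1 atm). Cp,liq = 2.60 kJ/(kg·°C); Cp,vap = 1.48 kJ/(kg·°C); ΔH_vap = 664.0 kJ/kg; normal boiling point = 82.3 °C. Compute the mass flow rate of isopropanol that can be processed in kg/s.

Δh = 2.60×(82.3−49.4) + 664.0 + 1.48×(176−82.3) = 888.22 kJ/kg
Q = 18200 MJ/h = 5055.6 kJ/s = 5055.6 kJ/s
ṁ = Q/Δh = 5055.6 / 888.22 = 5.6918 kg/s

ṁ = 5.69 kg/s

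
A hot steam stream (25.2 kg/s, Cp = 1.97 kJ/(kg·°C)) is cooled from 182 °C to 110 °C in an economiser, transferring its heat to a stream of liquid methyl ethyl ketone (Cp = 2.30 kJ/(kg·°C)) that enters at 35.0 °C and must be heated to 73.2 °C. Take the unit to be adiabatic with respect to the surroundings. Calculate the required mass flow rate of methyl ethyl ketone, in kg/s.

Heat released by hot stream: Q = 25.2 × 1.97 × (182 − 110) = 3574.4 kJ/s
Energy balance on cold side (adiabatic exchanger): Q = ṁ_c·Cp_c·(T_c,out − T_c,in)
ṁ_c = 3574.4 / [2.30 × (73.2 − 35.0)] = 40.683 kg/s

ṁ_c = 40.7 kg/s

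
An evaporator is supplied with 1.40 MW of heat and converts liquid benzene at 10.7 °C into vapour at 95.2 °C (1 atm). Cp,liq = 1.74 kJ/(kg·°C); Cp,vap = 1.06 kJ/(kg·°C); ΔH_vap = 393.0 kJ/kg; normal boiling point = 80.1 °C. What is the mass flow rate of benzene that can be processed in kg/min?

ṁ = 159 kg/min

Δh = 1.74×(80.1−10.7) + 393.0 + 1.06×(95.2−80.1) = 529.76 kJ/kg
Q = 1.40 MW = 1400 kJ/s = 84000 kJ/min
ṁ = Q/Δh = 84000 / 529.76 = 158.56 kg/min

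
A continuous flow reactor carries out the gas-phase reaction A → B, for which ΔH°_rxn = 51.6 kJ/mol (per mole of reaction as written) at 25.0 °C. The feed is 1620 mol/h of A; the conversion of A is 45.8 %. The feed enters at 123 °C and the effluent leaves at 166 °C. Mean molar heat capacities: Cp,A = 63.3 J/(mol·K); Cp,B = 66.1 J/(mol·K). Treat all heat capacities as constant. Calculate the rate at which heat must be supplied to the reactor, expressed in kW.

Extent of reaction ξ = 0.458 × 1620 = 741.96 mol/h
Reaction term: ξ·ΔH°_rxn = 741.96 × 51.6 = 38285 kJ/h
Sensible, feed 123→25 °C: -10050 kJ/h
Outlet flows (mol/h): A 878.04, B 741.96
Sensible, products 25→166 °C: 14752 kJ/h
Q = ΔH = 42988 kJ/h = 11.941 kW
Heat supplied = 11.941 kW

Q_in = 11.9 kW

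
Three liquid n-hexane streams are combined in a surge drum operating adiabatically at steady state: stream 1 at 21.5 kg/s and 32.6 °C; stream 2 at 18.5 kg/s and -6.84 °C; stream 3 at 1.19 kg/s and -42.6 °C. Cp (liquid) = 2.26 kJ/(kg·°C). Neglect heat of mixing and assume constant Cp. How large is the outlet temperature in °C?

Energy balance with Q = 0: Σ ṁᵢCp,ᵢ(T_out − Tᵢ) = 0
T_out = Σ ṁᵢCp,ᵢTᵢ / Σ ṁᵢCp,ᵢ
      = 1183.5 / 93.089 = 12.713 °C

T_out = 12.7 °C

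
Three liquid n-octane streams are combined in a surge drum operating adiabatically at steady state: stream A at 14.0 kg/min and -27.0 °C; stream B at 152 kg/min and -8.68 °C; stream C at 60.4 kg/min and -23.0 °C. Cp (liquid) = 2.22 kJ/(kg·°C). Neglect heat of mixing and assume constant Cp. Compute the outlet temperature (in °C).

T_out = -13.6 °C

No heat crosses the boundary, so H_out = H_in.
T_out = Σ ṁᵢCp,ᵢTᵢ / Σ ṁᵢCp,ᵢ
      = -6852.2 / 502.61 = -13.633 °C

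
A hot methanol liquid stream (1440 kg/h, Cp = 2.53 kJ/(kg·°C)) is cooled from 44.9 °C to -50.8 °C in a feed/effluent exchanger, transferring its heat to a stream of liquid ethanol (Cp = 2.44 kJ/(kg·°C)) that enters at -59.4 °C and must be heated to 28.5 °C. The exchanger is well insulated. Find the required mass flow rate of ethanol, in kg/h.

Heat released by hot stream: Q = 1440 × 2.53 × (44.9 − -50.8) = 348650 kJ/h
Energy balance on cold side (adiabatic exchanger): Q = ṁ_c·Cp_c·(T_c,out − T_c,in)
ṁ_c = 348650 / [2.44 × (28.5 − -59.4)] = 1625.6 kg/h

ṁ_c = 1630 kg/h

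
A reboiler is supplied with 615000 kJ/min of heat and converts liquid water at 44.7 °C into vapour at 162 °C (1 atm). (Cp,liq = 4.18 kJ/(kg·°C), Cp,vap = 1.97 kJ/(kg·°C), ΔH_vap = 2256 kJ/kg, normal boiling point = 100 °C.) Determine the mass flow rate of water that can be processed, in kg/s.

Δh = 4.18×(100−44.7) + 2256 + 1.97×(162−100) = 2609.3 kJ/kg
Q = 615000 kJ/min = 10250 kJ/s = 10250 kJ/s
ṁ = Q/Δh = 10250 / 2609.3 = 3.9283 kg/s

ṁ = 3.93 kg/s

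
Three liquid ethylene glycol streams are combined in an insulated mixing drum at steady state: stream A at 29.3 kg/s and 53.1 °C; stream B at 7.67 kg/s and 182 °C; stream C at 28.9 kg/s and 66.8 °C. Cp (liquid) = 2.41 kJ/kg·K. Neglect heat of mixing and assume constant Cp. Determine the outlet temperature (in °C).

Adiabatic, steady state ⇒ Σ ṁᵢCp,ᵢ(T_out − Tᵢ) = 0
Σ ṁᵢCp,ᵢTᵢ = 29.3×2.41×53.1 + 7.67×2.41×182 + 28.9×2.41×66.8 = 11766
Σ ṁᵢCp,ᵢ = 29.3×2.41 + 7.67×2.41 + 28.9×2.41 = 158.75
T_out = 11766 / 158.75 = 74.12 °C

T_out = 74.1 °C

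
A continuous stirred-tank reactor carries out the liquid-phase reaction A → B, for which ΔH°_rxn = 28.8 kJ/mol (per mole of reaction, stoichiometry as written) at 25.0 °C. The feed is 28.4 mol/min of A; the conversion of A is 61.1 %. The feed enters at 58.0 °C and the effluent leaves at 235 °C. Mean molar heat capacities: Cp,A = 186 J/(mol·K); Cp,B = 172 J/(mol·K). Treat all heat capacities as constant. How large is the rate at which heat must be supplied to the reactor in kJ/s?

Q_in = 23.1 kJ/s

Extent of reaction ξ = 0.611 × 28.4 = 17.352 mol/min
Reaction term: ξ·ΔH°_rxn = 17.352 × 28.8 = 499.75 kJ/min
Sensible, feed 58.0→25 °C: -174.32 kJ/min
Outlet flows (mol/min): A 11.048, B 17.352
Sensible, products 25→235 °C: 1058.3 kJ/min
Q = ΔH = 1383.7 kJ/min = 23.062 kW
Heat supplied = 23.062 kJ/s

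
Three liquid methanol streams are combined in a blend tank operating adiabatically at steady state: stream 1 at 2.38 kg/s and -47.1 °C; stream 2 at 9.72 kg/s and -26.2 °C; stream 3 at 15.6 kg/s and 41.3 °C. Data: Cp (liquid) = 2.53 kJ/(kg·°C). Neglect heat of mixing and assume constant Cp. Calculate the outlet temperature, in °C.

T_out = 10.0 °C

No heat crosses the boundary, so H_out = H_in.
Σ ṁᵢCp,ᵢTᵢ = 2.38×2.53×-47.1 + 9.72×2.53×-26.2 + 15.6×2.53×41.3 = 702.12
Σ ṁᵢCp,ᵢ = 2.38×2.53 + 9.72×2.53 + 15.6×2.53 = 70.081
T_out = 702.12 / 70.081 = 10.019 °C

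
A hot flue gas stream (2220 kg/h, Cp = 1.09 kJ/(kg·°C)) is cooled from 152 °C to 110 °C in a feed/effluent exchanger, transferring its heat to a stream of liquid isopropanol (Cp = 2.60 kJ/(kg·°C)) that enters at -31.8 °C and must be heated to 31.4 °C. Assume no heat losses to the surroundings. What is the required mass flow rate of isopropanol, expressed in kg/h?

Heat released by hot stream: Q = 2220 × 1.09 × (152 − 110) = 101630 kJ/h
Energy balance on cold side (adiabatic exchanger): Q = ṁ_c·Cp_c·(T_c,out − T_c,in)
ṁ_c = 101630 / [2.60 × (31.4 − -31.8)] = 618.5 kg/h

ṁ_c = 618 kg/h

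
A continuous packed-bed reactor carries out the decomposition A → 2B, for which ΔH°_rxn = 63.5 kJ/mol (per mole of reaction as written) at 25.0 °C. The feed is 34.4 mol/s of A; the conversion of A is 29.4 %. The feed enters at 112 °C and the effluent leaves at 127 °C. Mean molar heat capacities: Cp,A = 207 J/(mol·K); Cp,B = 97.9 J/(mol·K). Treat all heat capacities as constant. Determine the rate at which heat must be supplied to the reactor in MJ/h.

Q_in = 2650 MJ/h

Extent of reaction ξ = 0.294 × 34.4 = 10.114 mol/s
Reaction term: ξ·ΔH°_rxn = 10.114 × 63.5 = 642.21 kJ/s
Sensible, feed 112→25 °C: -619.51 kJ/s
Outlet flows (mol/s): A 24.286, B 20.227
Sensible, products 25→127 °C: 714.77 kJ/s
Q = ΔH = 737.47 kJ/s = 737.47 kW
Heat supplied = 2654.9 MJ/h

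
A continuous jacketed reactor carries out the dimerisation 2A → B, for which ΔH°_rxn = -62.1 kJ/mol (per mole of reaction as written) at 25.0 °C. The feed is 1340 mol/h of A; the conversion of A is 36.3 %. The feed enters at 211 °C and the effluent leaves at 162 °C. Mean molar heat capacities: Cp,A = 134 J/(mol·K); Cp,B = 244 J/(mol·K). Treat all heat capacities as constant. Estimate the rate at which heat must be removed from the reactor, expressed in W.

Extent of reaction ξ = 0.363 × 1340 / 2 = 243.21 mol/h
Reaction term: ξ·ΔH°_rxn = 243.21 × -62.1 = -15103 kJ/h
Sensible, feed 211→25 °C: -33398 kJ/h
Outlet flows (mol/h): A 853.58, B 243.21
Sensible, products 25→162 °C: 23800 kJ/h
Q = ΔH = -24701 kJ/h = -6.8615 kW
Heat removed = 6861.5 W

Q_out = 6860 W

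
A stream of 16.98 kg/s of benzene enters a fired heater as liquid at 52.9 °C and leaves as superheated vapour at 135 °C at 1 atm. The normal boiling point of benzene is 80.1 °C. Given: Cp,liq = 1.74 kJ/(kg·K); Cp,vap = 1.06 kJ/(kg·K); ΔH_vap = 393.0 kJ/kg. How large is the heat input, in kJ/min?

Q = 508000 kJ/min

liquid 52.9→80.1 °C: 47.328 kJ/kg
vaporisation at 80.1 °C: 393 kJ/kg
vapour 80.1→135 °C: 58.194 kJ/kg
Δh = 47.328 + 393 + 58.194 = 498.52 kJ/kg
Q = ṁ·Δh = 16.98 kg/s × 498.52 kJ/kg = 8464.9 kJ/s
|Q| = 8464.9 kW = 507890 kJ/min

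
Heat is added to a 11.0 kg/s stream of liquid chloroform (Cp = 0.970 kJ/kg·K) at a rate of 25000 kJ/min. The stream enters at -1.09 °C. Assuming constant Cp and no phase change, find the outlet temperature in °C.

Q = 25000 kJ/min = 416.67 kJ/s
ΔT = Q/(ṁ·Cp) = 416.67/(11.0×0.970) = 39.05 K
T_out = -1.09 + 39.05 = 37.96 °C

T_out = 38.0 °C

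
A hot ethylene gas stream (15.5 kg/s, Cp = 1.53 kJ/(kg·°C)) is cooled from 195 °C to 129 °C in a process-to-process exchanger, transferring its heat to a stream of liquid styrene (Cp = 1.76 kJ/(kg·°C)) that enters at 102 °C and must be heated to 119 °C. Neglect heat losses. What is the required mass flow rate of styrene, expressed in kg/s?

Heat released by hot stream: Q = 15.5 × 1.53 × (195 − 129) = 1565.2 kJ/s
Energy balance on cold side (adiabatic exchanger): Q = ṁ_c·Cp_c·(T_c,out − T_c,in)
ṁ_c = 1565.2 / [1.76 × (119 − 102)] = 52.312 kg/s

ṁ_c = 52.3 kg/s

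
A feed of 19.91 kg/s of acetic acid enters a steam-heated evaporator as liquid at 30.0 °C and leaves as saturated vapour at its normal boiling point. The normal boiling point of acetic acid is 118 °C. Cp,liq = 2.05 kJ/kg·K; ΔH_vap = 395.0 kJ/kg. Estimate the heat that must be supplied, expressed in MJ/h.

liquid 30.0→118 °C: 180.4 kJ/kg
vaporisation at 118 °C: 395 kJ/kg
Δh = 180.4 + 395 = 575.4 kJ/kg
Q = ṁ·Δh = 19.91 kg/s × 575.4 kJ/kg = 11456 kJ/s
|Q| = 11456 kW = 41242 MJ/h

Q = 41200 MJ/h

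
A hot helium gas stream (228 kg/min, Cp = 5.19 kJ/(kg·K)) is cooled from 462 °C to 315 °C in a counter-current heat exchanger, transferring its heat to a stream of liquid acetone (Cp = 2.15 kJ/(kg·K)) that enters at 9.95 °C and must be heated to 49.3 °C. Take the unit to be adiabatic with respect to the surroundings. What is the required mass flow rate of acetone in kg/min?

Heat released by hot stream: Q = 228 × 5.19 × (462 − 315) = 173950 kJ/min
Energy balance on cold side (adiabatic exchanger): Q = ṁ_c·Cp_c·(T_c,out − T_c,in)
ṁ_c = 173950 / [2.15 × (49.3 − 9.95)] = 2056.1 kg/min

ṁ_c = 2060 kg/min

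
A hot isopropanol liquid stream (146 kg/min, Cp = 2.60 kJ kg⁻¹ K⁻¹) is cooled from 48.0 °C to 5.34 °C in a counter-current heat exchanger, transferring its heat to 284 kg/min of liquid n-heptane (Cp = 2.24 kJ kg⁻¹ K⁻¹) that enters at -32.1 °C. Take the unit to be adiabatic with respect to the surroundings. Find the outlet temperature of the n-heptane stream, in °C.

Heat released by hot stream: Q = 146 × 2.60 × (48.0 − 5.34) = 16194 kJ/min
Energy balance on cold side (adiabatic exchanger): Q = ṁ_c·Cp_c·(T_c,out − T_c,in)
T_c,out = -32.1 + 16194/(284 × 2.24) = -6.6446 °C

T_c,out = -6.64 °C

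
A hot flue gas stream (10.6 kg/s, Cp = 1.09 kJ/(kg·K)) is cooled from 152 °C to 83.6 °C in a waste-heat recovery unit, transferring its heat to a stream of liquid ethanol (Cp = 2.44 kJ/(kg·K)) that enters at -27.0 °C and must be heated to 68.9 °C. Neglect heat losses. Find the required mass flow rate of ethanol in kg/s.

Heat released by hot stream: Q = 10.6 × 1.09 × (152 − 83.6) = 790.29 kJ/s
Energy balance on cold side (adiabatic exchanger): Q = ṁ_c·Cp_c·(T_c,out − T_c,in)
ṁ_c = 790.29 / [2.44 × (68.9 − -27.0)] = 3.3774 kg/s

ṁ_c = 3.38 kg/s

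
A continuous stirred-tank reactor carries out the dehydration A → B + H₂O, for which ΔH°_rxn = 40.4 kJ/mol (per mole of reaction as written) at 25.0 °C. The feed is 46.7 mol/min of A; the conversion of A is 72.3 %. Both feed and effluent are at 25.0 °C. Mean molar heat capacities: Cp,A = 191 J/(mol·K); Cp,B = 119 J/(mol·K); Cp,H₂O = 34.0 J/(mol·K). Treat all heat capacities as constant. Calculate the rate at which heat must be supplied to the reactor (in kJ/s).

Q_in = 22.7 kJ/s

Extent of reaction ξ = 0.723 × 46.7 = 33.764 mol/min
Reaction term: ξ·ΔH°_rxn = 33.764 × 40.4 = 1364.1 kJ/min
Q = ΔH = 1364.1 kJ/min = 22.734 kW
Heat supplied = 22.734 kJ/s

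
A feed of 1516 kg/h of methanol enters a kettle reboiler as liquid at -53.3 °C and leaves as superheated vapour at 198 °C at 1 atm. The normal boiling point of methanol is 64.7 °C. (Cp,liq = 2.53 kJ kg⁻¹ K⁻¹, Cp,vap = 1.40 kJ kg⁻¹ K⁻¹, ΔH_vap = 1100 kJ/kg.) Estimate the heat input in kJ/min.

liquid -53.3→64.7 °C: 298.54 kJ/kg
vaporisation at 64.7 °C: 1100 kJ/kg
vapour 64.7→198 °C: 186.62 kJ/kg
Δh = 298.54 + 1100 + 186.62 = 1585.2 kJ/kg
Q = ṁ·Δh = 1516 kg/h × 1585.2 kJ/kg = 2.4031e+06 kJ/h
|Q| = 667.53 kW = 40052 kJ/min

Q = 40100 kJ/min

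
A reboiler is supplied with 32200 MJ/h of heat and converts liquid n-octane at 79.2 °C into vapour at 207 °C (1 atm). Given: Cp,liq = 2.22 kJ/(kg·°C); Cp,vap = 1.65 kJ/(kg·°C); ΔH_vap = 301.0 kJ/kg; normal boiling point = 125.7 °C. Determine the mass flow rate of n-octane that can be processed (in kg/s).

ṁ = 16.6 kg/s

Δh = 2.22×(125.7−79.2) + 301.0 + 1.65×(207−125.7) = 538.38 kJ/kg
Q = 32200 MJ/h = 8944.4 kJ/s = 8944.4 kJ/s
ṁ = Q/Δh = 8944.4 / 538.38 = 16.614 kg/s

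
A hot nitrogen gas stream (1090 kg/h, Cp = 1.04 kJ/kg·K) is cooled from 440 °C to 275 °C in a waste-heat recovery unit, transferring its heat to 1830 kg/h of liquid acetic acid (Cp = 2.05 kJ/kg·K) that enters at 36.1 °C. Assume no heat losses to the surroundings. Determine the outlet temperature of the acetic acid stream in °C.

T_c,out = 86.0 °C

Heat released by hot stream: Q = 1090 × 1.04 × (440 − 275) = 187040 kJ/h
Energy balance on cold side (adiabatic exchanger): Q = ṁ_c·Cp_c·(T_c,out − T_c,in)
T_c,out = 36.1 + 187040/(1830 × 2.05) = 85.958 °C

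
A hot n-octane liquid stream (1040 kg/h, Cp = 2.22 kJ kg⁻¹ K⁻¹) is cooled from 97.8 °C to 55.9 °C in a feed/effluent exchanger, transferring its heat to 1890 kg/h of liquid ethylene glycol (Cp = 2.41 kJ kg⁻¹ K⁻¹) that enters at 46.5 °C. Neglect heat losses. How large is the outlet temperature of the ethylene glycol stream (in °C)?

T_c,out = 67.7 °C

Heat released by hot stream: Q = 1040 × 2.22 × (97.8 − 55.9) = 96739 kJ/h
Energy balance on cold side (adiabatic exchanger): Q = ṁ_c·Cp_c·(T_c,out − T_c,in)
T_c,out = 46.5 + 96739/(1890 × 2.41) = 67.738 °C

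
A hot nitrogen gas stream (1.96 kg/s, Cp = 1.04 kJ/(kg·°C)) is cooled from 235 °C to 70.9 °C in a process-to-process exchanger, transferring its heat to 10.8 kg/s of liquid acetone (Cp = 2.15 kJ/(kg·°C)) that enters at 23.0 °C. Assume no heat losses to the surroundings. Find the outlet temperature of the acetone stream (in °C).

T_c,out = 37.4 °C

Heat released by hot stream: Q = 1.96 × 1.04 × (235 − 70.9) = 334.5 kJ/s
Energy balance on cold side (adiabatic exchanger): Q = ṁ_c·Cp_c·(T_c,out − T_c,in)
T_c,out = 23.0 + 334.5/(10.8 × 2.15) = 37.406 °C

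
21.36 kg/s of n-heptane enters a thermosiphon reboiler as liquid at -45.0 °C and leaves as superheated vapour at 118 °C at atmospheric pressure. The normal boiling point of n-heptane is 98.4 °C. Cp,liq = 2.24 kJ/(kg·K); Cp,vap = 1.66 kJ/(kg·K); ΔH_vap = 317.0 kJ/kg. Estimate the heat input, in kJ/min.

Q = 860000 kJ/min

liquid -45.0→98.4 °C: 321.22 kJ/kg
vaporisation at 98.4 °C: 317 kJ/kg
vapour 98.4→118 °C: 32.536 kJ/kg
Δh = 321.22 + 317 + 32.536 = 670.75 kJ/kg
Q = ṁ·Δh = 21.36 kg/s × 670.75 kJ/kg = 14327 kJ/s
|Q| = 14327 kW = 859640 kJ/min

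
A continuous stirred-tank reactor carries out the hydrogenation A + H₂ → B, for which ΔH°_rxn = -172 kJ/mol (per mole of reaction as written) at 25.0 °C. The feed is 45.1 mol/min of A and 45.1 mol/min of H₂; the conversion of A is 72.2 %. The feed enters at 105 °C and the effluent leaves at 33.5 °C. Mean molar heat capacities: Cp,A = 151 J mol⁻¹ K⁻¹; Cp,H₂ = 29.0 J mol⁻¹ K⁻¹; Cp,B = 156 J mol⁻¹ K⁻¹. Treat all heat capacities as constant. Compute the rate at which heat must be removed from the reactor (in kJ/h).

Q_out = 371000 kJ/h

Extent of reaction ξ = 0.722 × 45.1 = 32.562 mol/min
Reaction term: ξ·ΔH°_rxn = 32.562 × -172 = -5600.7 kJ/min
Sensible, feed 105→25 °C: -649.44 kJ/min
Outlet flows (mol/min): A 12.538, H₂ 12.538, B 32.562
Sensible, products 25→33.5 °C: 62.36 kJ/min
Q = ΔH = -6187.8 kJ/min = -103.13 kW
Heat removed = 371270 kJ/h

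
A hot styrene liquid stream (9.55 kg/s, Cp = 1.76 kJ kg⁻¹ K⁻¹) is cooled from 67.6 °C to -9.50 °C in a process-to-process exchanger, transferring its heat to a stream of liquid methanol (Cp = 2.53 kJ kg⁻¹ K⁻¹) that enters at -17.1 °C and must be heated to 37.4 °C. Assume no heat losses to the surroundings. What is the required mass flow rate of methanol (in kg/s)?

ṁ_c = 9.40 kg/s

Heat released by hot stream: Q = 9.55 × 1.76 × (67.6 − -9.50) = 1295.9 kJ/s
Energy balance on cold side (adiabatic exchanger): Q = ṁ_c·Cp_c·(T_c,out − T_c,in)
ṁ_c = 1295.9 / [2.53 × (37.4 − -17.1)] = 9.3984 kg/s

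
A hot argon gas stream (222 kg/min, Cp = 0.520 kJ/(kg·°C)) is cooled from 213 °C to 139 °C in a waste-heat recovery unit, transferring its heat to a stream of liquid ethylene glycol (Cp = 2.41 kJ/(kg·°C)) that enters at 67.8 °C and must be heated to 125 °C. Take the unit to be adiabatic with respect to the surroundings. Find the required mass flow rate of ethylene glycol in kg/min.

Heat released by hot stream: Q = 222 × 0.520 × (213 − 139) = 8542.6 kJ/min
Energy balance on cold side (adiabatic exchanger): Q = ṁ_c·Cp_c·(T_c,out − T_c,in)
ṁ_c = 8542.6 / [2.41 × (125 − 67.8)] = 61.969 kg/min

ṁ_c = 62.0 kg/min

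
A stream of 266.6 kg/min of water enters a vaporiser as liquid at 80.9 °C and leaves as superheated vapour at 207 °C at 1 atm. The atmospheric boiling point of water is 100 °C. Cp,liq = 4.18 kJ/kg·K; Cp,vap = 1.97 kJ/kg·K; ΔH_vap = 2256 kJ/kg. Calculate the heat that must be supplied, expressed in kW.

liquid 80.9→100 °C: 79.838 kJ/kg
vaporisation at 100 °C: 2256 kJ/kg
vapour 100→207 °C: 210.79 kJ/kg
Δh = 79.838 + 2256 + 210.79 = 2546.6 kJ/kg
Q = ṁ·Δh = 266.6 kg/min × 2546.6 kJ/kg = 678930 kJ/min
|Q| = 11316 kW

Q = 11300 kW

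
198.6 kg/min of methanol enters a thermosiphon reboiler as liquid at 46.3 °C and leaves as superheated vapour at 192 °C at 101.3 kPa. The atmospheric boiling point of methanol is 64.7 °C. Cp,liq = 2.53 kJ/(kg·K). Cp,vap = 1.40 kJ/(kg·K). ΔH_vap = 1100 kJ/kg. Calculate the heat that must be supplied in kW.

liquid 46.3→64.7 °C: 46.552 kJ/kg
vaporisation at 64.7 °C: 1100 kJ/kg
vapour 64.7→192 °C: 178.22 kJ/kg
Δh = 46.552 + 1100 + 178.22 = 1324.8 kJ/kg
Q = ṁ·Δh = 198.6 kg/min × 1324.8 kJ/kg = 263100 kJ/min
|Q| = 4385 kW

Q = 4380 kW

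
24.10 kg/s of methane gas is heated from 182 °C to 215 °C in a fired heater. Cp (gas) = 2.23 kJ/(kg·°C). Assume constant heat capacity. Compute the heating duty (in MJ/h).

Q = 6380 MJ/h

Q = ṁ·Cp·ΔT = 24.10 × 2.23 × (215 − 182) = 1773.5 kJ/s
Heating duty = 6384.7 MJ/h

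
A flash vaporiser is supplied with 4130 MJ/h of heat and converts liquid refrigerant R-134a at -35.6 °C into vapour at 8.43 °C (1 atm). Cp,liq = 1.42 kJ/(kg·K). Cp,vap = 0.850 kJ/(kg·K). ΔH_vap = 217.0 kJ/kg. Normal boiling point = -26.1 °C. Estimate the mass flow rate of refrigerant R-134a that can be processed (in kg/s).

Δh = 1.42×(-26.1−-35.6) + 217.0 + 0.850×(8.43−-26.1) = 259.84 kJ/kg
Q = 4130 MJ/h = 1147.2 kJ/s = 1147.2 kJ/s
ṁ = Q/Δh = 1147.2 / 259.84 = 4.4151 kg/s

ṁ = 4.42 kg/s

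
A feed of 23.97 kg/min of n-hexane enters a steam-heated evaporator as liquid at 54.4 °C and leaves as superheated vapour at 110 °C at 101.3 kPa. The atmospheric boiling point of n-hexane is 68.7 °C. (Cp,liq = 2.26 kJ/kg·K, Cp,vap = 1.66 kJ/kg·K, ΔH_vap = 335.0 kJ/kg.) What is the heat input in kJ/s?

Q = 174 kJ/s

liquid 54.4→68.7 °C: 32.318 kJ/kg
vaporisation at 68.7 °C: 335 kJ/kg
vapour 68.7→110 °C: 68.558 kJ/kg
Δh = 32.318 + 335 + 68.558 = 435.88 kJ/kg
Q = ṁ·Δh = 23.97 kg/min × 435.88 kJ/kg = 10448 kJ/min
|Q| = 174.13 kW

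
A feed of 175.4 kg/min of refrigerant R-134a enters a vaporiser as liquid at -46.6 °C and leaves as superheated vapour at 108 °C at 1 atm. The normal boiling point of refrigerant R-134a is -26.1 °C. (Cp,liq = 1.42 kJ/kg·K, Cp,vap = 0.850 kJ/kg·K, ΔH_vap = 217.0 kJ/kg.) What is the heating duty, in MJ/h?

Q = 3790 MJ/h

liquid -46.6→-26.1 °C: 29.11 kJ/kg
vaporisation at -26.1 °C: 217 kJ/kg
vapour -26.1→108 °C: 113.98 kJ/kg
Δh = 29.11 + 217 + 113.98 = 360.09 kJ/kg
Q = ṁ·Δh = 175.4 kg/min × 360.09 kJ/kg = 63161 kJ/min
|Q| = 1052.7 kW = 3789.6 MJ/h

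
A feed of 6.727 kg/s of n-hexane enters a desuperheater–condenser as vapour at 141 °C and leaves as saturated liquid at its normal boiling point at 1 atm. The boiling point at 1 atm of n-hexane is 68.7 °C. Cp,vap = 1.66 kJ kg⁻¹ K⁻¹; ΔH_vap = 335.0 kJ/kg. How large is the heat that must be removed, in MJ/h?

vapour 141→68.7 °C: -120.02 kJ/kg
condensation at 68.7 °C: -335 kJ/kg
Δh = -120.02 + -335 = -455.02 kJ/kg
Q = ṁ·Δh = 6.727 kg/s × -455.02 kJ/kg = -3060.9 kJ/s
|Q| = 3060.9 kW = 11019 MJ/h

Q_c = 11000 MJ/h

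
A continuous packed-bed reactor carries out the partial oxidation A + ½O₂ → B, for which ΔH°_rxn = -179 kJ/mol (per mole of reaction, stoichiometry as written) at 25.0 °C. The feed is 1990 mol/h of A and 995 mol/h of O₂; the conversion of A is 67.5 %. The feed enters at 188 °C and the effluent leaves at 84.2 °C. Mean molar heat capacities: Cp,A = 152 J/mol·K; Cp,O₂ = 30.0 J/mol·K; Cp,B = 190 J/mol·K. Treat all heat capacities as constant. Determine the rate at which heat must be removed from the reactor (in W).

Extent of reaction ξ = 0.675 × 1990 = 1343.2 mol/h
Reaction term: ξ·ΔH°_rxn = 1343.2 × -179 = -240440 kJ/h
Sensible, feed 188→25 °C: -54170 kJ/h
Outlet flows (mol/h): A 646.75, O₂ 323.38, B 1343.2
Sensible, products 25→84.2 °C: 21503 kJ/h
Q = ΔH = -273110 kJ/h = -75.864 kW
Heat removed = 75864 W

Q_out = 75900 W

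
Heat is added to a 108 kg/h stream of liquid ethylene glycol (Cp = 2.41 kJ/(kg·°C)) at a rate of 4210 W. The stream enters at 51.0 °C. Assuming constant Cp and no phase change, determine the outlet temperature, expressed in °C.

T_out = 109 °C

Q = 4210 W = 15156 kJ/h
ΔT = Q/(ṁ·Cp) = 15156/(108×2.41) = 58.23 K
T_out = 51.0 + 58.23 = 109.23 °C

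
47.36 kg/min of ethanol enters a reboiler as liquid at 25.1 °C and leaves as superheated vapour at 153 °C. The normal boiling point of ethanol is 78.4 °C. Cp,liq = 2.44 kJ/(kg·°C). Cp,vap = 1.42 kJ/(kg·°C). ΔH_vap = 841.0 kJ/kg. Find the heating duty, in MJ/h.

Q = 3060 MJ/h

liquid 25.1→78.4 °C: 130.05 kJ/kg
vaporisation at 78.4 °C: 841 kJ/kg
vapour 78.4→153 °C: 105.93 kJ/kg
Δh = 130.05 + 841 + 105.93 = 1077 kJ/kg
Q = ṁ·Δh = 47.36 kg/min × 1077 kJ/kg = 51006 kJ/min
|Q| = 850.1 kW = 3060.4 MJ/h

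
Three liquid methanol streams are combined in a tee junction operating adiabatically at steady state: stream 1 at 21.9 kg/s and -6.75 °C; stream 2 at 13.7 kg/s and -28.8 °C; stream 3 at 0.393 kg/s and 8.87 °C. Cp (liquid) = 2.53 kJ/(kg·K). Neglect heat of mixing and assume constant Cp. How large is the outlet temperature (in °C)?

No heat crosses the boundary, so H_out = H_in.
T_out = Σ ṁᵢCp,ᵢTᵢ / Σ ṁᵢCp,ᵢ
      = -1363.4 / 91.062 = -14.972 °C

T_out = -15.0 °C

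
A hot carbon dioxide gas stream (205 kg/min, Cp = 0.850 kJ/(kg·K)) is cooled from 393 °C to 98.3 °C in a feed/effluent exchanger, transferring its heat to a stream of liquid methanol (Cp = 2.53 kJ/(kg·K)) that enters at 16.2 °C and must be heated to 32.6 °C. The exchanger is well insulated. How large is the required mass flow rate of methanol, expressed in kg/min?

Heat released by hot stream: Q = 205 × 0.850 × (393 − 98.3) = 51351 kJ/min
Energy balance on cold side (adiabatic exchanger): Q = ṁ_c·Cp_c·(T_c,out − T_c,in)
ṁ_c = 51351 / [2.53 × (32.6 − 16.2)] = 1237.6 kg/min

ṁ_c = 1240 kg/min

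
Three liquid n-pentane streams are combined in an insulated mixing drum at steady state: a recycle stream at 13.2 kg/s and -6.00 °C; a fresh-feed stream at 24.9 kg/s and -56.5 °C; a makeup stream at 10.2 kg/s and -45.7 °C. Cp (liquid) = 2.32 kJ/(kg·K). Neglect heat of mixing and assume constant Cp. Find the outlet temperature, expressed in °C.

No heat crosses the boundary, so H_out = H_in.
Σ ṁᵢCp,ᵢTᵢ = 13.2×2.32×-6.00 + 24.9×2.32×-56.5 + 10.2×2.32×-45.7 = -4529.1
Σ ṁᵢCp,ᵢ = 13.2×2.32 + 24.9×2.32 + 10.2×2.32 = 112.06
T_out = -4529.1 / 112.06 = -40.418 °C

T_out = -40.4 °C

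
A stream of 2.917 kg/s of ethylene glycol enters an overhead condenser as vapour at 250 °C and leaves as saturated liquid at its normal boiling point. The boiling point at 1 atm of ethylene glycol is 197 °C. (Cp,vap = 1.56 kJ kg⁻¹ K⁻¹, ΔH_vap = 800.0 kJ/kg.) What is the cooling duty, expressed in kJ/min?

Q_c = 154000 kJ/min

vapour 250→197 °C: -82.68 kJ/kg
condensation at 197 °C: -800 kJ/kg
Δh = -82.68 + -800 = -882.68 kJ/kg
Q = ṁ·Δh = 2.917 kg/s × -882.68 kJ/kg = -2574.8 kJ/s
|Q| = 2574.8 kW = 154490 kJ/min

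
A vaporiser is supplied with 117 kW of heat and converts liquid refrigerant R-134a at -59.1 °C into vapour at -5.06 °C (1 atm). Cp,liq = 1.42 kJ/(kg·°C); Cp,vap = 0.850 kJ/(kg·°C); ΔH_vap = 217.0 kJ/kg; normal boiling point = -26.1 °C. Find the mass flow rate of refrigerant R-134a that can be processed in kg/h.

Δh = 1.42×(-26.1−-59.1) + 217.0 + 0.850×(-5.06−-26.1) = 281.74 kJ/kg
Q = 117 kW = 117 kJ/s = 421200 kJ/h
ṁ = Q/Δh = 421200 / 281.74 = 1495 kg/h

ṁ = 1490 kg/h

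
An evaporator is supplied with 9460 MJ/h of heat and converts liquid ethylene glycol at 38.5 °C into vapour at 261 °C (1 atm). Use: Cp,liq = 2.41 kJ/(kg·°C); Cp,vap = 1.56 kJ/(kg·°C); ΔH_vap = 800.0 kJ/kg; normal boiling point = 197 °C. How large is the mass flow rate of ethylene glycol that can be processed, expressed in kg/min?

ṁ = 123 kg/min

Δh = 2.41×(197−38.5) + 800.0 + 1.56×(261−197) = 1281.8 kJ/kg
Q = 9460 MJ/h = 2627.8 kJ/s = 157670 kJ/min
ṁ = Q/Δh = 157670 / 1281.8 = 123 kg/min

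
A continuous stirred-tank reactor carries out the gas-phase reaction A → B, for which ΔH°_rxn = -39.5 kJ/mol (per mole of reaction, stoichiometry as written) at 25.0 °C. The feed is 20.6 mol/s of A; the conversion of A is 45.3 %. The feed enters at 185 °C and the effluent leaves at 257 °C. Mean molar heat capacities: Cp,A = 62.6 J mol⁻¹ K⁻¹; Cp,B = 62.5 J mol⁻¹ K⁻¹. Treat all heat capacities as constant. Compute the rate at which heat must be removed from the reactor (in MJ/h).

Q_out = 994 MJ/h

Extent of reaction ξ = 0.453 × 20.6 = 9.3318 mol/s
Reaction term: ξ·ΔH°_rxn = 9.3318 × -39.5 = -368.61 kJ/s
Sensible, feed 185→25 °C: -206.33 kJ/s
Outlet flows (mol/s): A 11.268, B 9.3318
Sensible, products 25→257 °C: 298.96 kJ/s
Q = ΔH = -275.97 kJ/s = -275.97 kW
Heat removed = 993.51 MJ/h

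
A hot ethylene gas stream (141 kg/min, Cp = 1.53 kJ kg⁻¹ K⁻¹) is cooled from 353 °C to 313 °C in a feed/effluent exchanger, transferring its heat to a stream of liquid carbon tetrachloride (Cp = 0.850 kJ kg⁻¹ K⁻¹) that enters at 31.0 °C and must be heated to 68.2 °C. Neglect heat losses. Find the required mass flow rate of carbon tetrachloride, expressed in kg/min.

Heat released by hot stream: Q = 141 × 1.53 × (353 − 313) = 8629.2 kJ/min
Energy balance on cold side (adiabatic exchanger): Q = ṁ_c·Cp_c·(T_c,out − T_c,in)
ṁ_c = 8629.2 / [0.850 × (68.2 − 31.0)] = 272.9 kg/min

ṁ_c = 273 kg/min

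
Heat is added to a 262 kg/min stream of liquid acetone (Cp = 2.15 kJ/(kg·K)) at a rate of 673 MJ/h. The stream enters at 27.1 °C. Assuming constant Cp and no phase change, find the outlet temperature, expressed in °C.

Q = 673 MJ/h = 11217 kJ/min
ΔT = Q/(ṁ·Cp) = 11217/(262×2.15) = 19.912 K
T_out = 27.1 + 19.912 = 47.012 °C

T_out = 47.0 °C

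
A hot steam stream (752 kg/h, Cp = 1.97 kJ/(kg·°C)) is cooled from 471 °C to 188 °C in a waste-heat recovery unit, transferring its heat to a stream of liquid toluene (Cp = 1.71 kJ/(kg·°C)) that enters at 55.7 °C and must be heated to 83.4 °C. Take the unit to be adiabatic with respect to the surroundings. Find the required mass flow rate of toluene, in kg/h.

ṁ_c = 8850 kg/h

Heat released by hot stream: Q = 752 × 1.97 × (471 − 188) = 419250 kJ/h
Energy balance on cold side (adiabatic exchanger): Q = ṁ_c·Cp_c·(T_c,out − T_c,in)
ṁ_c = 419250 / [1.71 × (83.4 − 55.7)] = 8851 kg/h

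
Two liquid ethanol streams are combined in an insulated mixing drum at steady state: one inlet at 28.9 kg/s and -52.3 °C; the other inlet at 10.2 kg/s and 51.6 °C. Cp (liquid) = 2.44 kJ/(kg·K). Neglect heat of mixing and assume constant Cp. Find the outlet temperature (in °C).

T_out = -25.2 °C

No heat crosses the boundary, so H_out = H_in.
T_out = Σ ṁᵢCp,ᵢTᵢ / Σ ṁᵢCp,ᵢ
      = -2403.8 / 95.404 = -25.196 °C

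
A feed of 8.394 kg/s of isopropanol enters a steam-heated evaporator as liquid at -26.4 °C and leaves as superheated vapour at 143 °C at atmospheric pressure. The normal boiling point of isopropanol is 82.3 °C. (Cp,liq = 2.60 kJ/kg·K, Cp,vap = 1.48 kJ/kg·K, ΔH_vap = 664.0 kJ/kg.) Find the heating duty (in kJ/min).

Q = 522000 kJ/min

liquid -26.4→82.3 °C: 282.62 kJ/kg
vaporisation at 82.3 °C: 664 kJ/kg
vapour 82.3→143 °C: 89.836 kJ/kg
Δh = 282.62 + 664 + 89.836 = 1036.5 kJ/kg
Q = ṁ·Δh = 8.394 kg/s × 1036.5 kJ/kg = 8700 kJ/s
|Q| = 8700 kW = 522000 kJ/min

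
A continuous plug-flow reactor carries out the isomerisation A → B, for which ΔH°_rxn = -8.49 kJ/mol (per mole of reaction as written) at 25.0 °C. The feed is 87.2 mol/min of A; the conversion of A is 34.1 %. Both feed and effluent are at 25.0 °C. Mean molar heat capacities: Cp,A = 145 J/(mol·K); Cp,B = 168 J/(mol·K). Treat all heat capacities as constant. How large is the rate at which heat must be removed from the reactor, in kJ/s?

Extent of reaction ξ = 0.341 × 87.2 = 29.735 mol/min
Reaction term: ξ·ΔH°_rxn = 29.735 × -8.49 = -252.45 kJ/min
Q = ΔH = -252.45 kJ/min = -4.2075 kW
Heat removed = 4.2075 kJ/s

Q_out = 4.21 kJ/s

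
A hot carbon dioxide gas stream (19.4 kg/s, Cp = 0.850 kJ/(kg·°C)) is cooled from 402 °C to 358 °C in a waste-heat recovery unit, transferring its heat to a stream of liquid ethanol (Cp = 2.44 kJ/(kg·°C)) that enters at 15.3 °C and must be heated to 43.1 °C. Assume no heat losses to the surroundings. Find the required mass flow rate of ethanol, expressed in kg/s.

Heat released by hot stream: Q = 19.4 × 0.850 × (402 − 358) = 725.56 kJ/s
Energy balance on cold side (adiabatic exchanger): Q = ṁ_c·Cp_c·(T_c,out − T_c,in)
ṁ_c = 725.56 / [2.44 × (43.1 − 15.3)] = 10.696 kg/s

ṁ_c = 10.7 kg/s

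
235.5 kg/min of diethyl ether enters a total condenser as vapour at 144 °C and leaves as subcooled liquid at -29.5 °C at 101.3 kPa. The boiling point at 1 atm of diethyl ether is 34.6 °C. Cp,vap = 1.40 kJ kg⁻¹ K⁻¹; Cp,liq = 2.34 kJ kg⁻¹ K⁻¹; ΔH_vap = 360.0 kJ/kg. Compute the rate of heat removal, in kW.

Q_c = 2600 kW

vapour 144→34.6 °C: -153.16 kJ/kg
condensation at 34.6 °C: -360 kJ/kg
liquid 34.6→-29.5 °C: -149.99 kJ/kg
Δh = -153.16 + -360 + -149.99 = -663.15 kJ/kg
Q = ṁ·Δh = 235.5 kg/min × -663.15 kJ/kg = -156170 kJ/min
|Q| = 2602.9 kW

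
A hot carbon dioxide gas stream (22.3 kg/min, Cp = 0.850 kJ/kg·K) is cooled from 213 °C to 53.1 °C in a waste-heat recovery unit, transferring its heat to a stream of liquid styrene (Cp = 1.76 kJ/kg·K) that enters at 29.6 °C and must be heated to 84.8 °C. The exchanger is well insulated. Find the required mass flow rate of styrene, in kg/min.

Heat released by hot stream: Q = 22.3 × 0.850 × (213 − 53.1) = 3030.9 kJ/min
Energy balance on cold side (adiabatic exchanger): Q = ṁ_c·Cp_c·(T_c,out − T_c,in)
ṁ_c = 3030.9 / [1.76 × (84.8 − 29.6)] = 31.198 kg/min

ṁ_c = 31.2 kg/min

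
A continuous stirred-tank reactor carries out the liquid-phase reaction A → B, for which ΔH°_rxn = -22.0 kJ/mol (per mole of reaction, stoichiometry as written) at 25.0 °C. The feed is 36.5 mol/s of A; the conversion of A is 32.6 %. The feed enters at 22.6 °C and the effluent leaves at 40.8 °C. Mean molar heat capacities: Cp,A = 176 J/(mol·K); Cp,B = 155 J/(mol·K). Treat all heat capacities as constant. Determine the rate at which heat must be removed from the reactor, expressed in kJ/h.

Extent of reaction ξ = 0.326 × 36.5 = 11.899 mol/s
Reaction term: ξ·ΔH°_rxn = 11.899 × -22.0 = -261.78 kJ/s
Sensible, feed 22.6→25 °C: 15.418 kJ/s
Outlet flows (mol/s): A 24.601, B 11.899
Sensible, products 25→40.8 °C: 97.551 kJ/s
Q = ΔH = -148.81 kJ/s = -148.81 kW
Heat removed = 535710 kJ/h

Q_out = 536000 kJ/h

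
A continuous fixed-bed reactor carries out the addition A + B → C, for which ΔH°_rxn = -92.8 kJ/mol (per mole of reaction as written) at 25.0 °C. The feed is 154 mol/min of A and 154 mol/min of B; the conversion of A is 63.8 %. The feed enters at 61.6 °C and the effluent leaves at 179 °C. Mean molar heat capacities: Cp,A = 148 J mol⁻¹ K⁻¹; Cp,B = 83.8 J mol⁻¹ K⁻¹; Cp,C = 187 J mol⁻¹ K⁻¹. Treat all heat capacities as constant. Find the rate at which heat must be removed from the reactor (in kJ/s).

Q_out = 93.4 kJ/s

Extent of reaction ξ = 0.638 × 154 = 98.252 mol/min
Reaction term: ξ·ΔH°_rxn = 98.252 × -92.8 = -9117.8 kJ/min
Sensible, feed 61.6→25 °C: -1306.5 kJ/min
Outlet flows (mol/min): A 55.748, B 55.748, C 98.252
Sensible, products 25→179 °C: 4819.5 kJ/min
Q = ΔH = -5604.8 kJ/min = -93.413 kW
Heat removed = 93.413 kJ/s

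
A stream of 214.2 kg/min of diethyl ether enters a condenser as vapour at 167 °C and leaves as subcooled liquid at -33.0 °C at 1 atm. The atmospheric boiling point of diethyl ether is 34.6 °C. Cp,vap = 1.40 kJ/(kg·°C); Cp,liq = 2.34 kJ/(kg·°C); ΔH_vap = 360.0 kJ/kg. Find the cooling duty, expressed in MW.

Q_c = 2.51 MW

vapour 167→34.6 °C: -185.36 kJ/kg
condensation at 34.6 °C: -360 kJ/kg
liquid 34.6→-33.0 °C: -158.18 kJ/kg
Δh = -185.36 + -360 + -158.18 = -703.54 kJ/kg
Q = ṁ·Δh = 214.2 kg/min × -703.54 kJ/kg = -150700 kJ/min
|Q| = 2511.7 kW = 2.5117 MW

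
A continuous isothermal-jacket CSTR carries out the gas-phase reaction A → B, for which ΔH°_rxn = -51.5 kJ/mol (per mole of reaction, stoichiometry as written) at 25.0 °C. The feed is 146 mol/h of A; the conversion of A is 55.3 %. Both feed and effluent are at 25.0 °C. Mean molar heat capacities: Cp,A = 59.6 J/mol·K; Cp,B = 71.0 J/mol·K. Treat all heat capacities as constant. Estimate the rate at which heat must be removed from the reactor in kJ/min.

Q_out = 69.3 kJ/min

Extent of reaction ξ = 0.553 × 146 = 80.738 mol/h
Reaction term: ξ·ΔH°_rxn = 80.738 × -51.5 = -4158 kJ/h
Q = ΔH = -4158 kJ/h = -1.155 kW
Heat removed = 69.3 kJ/min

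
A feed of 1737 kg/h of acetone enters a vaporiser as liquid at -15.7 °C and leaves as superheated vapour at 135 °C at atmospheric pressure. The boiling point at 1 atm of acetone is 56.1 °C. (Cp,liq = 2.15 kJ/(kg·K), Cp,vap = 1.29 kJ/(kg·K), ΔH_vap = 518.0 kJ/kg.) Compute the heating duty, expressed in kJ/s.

Q = 374 kJ/s

liquid -15.7→56.1 °C: 154.37 kJ/kg
vaporisation at 56.1 °C: 518 kJ/kg
vapour 56.1→135 °C: 101.78 kJ/kg
Δh = 154.37 + 518 + 101.78 = 774.15 kJ/kg
Q = ṁ·Δh = 1737 kg/h × 774.15 kJ/kg = 1.3447e+06 kJ/h
|Q| = 373.53 kW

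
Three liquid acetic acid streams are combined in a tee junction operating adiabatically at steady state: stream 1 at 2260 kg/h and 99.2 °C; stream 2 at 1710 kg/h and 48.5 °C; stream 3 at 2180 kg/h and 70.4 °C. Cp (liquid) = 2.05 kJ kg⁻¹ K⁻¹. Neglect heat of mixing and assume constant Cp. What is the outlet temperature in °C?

Adiabatic, steady state ⇒ Σ ṁᵢCp,ᵢ(T_out − Tᵢ) = 0
T_out = Σ ṁᵢCp,ᵢTᵢ / Σ ṁᵢCp,ᵢ
      = 944230 / 12608 = 74.894 °C

T_out = 74.9 °C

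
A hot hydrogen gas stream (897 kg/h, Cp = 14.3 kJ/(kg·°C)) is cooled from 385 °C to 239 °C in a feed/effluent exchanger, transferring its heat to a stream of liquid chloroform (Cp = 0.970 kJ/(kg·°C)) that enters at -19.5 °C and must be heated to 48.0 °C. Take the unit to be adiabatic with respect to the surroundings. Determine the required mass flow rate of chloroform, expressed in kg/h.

ṁ_c = 28600 kg/h

Heat released by hot stream: Q = 897 × 14.3 × (385 − 239) = 1.8728e+06 kJ/h
Energy balance on cold side (adiabatic exchanger): Q = ṁ_c·Cp_c·(T_c,out − T_c,in)
ṁ_c = 1.8728e+06 / [0.970 × (48.0 − -19.5)] = 28603 kg/h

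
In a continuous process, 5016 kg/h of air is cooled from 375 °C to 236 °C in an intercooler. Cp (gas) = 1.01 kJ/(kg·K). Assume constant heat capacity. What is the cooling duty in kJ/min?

Q_c = 11700 kJ/min

Q = ṁ·Cp·ΔT = 5016 × 1.01 × (236 − 375) = -704200 kJ/h
Converting: 704200 / 3600 s = 195.61 kW
Cooling duty = 11737 kJ/min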